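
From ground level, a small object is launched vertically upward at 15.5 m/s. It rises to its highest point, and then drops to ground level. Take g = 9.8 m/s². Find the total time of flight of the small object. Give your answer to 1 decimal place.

3.2 s

Phase 1 (rising): v₀ = 15.5 m/s, a = -9.8 m/s².
v = v₀ + at → t = (0 − 15.5) / -9.8 = 1.58 s
v² = v₀² + 2aΔx → Δx = (0² − 15.5²)/(2·-9.8) = 12.3 m

Phase 2 (falling): v₀ = 0 m/s, a = -9.8 m/s².
Falls 12.3 m from rest: t = √(2·12.3/9.8) = 1.58 s; v = g·t = 15.5 m/s.
Total time = 1.58 + 1.58 = 3.16 s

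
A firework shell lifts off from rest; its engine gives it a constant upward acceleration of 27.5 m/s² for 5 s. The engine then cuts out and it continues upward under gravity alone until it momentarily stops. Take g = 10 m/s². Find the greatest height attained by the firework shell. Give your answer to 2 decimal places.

Phase 1 (powered ascent): v₀ = 0 m/s, a = 27.5 m/s².
v = v₀ + at = 0 + (27.5)(5) = 138 m/s
Δx = v₀t + ½at² = 0·5 + 0.5·27.5·5² = 344 m

Phase 2 (coasting upward): v₀ = 138 m/s, a = -10 m/s².
v = v₀ + at → t = (0 − 138) / -10 = 13.8 s
v² = v₀² + 2aΔx → Δx = (0² − 138²)/(2·-10) = 945 m
Maximum height = 344 + 945 = 1290 m

1289.06 m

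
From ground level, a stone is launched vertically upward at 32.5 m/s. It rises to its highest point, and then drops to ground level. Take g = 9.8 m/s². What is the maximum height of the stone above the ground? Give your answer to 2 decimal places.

53.89 m

Phase 1 (rising): v₀ = 32.5 m/s, a = -9.8 m/s².
v = v₀ + at → t = (0 − 32.5) / -9.8 = 3.32 s
v² = v₀² + 2aΔx → Δx = (0² − 32.5²)/(2·-9.8) = 53.9 m
Maximum height = 53.9 m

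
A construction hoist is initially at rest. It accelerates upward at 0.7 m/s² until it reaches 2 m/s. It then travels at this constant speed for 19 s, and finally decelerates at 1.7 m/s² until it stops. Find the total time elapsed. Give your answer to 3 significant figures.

23.0 s

Phase 1 (accelerating): v₀ = 0 m/s, a = 0.7 m/s².
v = v₀ + at → t = (2 − 0) / 0.7 = 2.86 s
v² = v₀² + 2aΔx → Δx = (2² − 0²)/(2·0.7) = 2.86 m

Phase 2 (constant speed): v₀ = 2.00 m/s, a = 0 m/s².
v = v₀ + at = 2.00 + (0)(19) = 2.00 m/s
Δx = v₀t + ½at² = 2.00·19 + 0.5·0·19² = 38.0 m

Phase 3 (decelerating): v₀ = 2.00 m/s, a = -1.7 m/s².
v = v₀ + at → t = (0 − 2.00) / -1.7 = 1.18 s
v² = v₀² + 2aΔx → Δx = (0² − 2.00²)/(2·-1.7) = 1.18 m
Total time = 2.86 + 19.0 + 1.18 = 23.0 s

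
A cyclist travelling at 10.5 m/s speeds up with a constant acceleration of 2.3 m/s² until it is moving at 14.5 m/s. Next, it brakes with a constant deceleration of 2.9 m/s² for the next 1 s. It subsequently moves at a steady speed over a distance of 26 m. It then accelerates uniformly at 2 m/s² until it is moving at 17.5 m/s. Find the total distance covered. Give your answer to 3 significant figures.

Phase 1 (accelerating): v₀ = 10.5 m/s, a = 2.3 m/s².
v = v₀ + at → t = (14.5 − 10.5) / 2.3 = 1.74 s
v² = v₀² + 2aΔx → Δx = (14.5² − 10.5²)/(2·2.3) = 21.7 m

Phase 2 (decelerating): v₀ = 14.5 m/s, a = -2.9 m/s².
v = v₀ + at = 14.5 + (-2.9)(1) = 11.6 m/s
Δx = v₀t + ½at² = 14.5·1 + 0.5·-2.9·1² = 13.1 m

Phase 3 (constant speed): v₀ = 11.6 m/s, a = 0 m/s².
Constant speed: t = d/v = 26/11.6 = 2.24 s

Phase 4 (accelerating): v₀ = 11.6 m/s, a = 2 m/s².
v = v₀ + at → t = (17.5 − 11.6) / 2 = 2.95 s
v² = v₀² + 2aΔx → Δx = (17.5² − 11.6²)/(2·2) = 42.9 m
Total distance = 21.7 + 13.1 + 26.0 + 42.9 = 104 m

104 m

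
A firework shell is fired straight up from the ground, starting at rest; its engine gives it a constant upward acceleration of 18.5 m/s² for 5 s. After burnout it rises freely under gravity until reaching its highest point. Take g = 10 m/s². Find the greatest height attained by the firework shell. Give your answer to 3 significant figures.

Phase 1 (powered ascent): v₀ = 0 m/s, a = 18.5 m/s².
v = v₀ + at = 0 + (18.5)(5) = 92.5 m/s
Δx = v₀t + ½at² = 0·5 + 0.5·18.5·5² = 231 m

Phase 2 (coasting upward): v₀ = 92.5 m/s, a = -10 m/s².
v = v₀ + at → t = (0 − 92.5) / -10 = 9.25 s
v² = v₀² + 2aΔx → Δx = (0² − 92.5²)/(2·-10) = 428 m
Maximum height = 231 + 428 = 659 m

659 m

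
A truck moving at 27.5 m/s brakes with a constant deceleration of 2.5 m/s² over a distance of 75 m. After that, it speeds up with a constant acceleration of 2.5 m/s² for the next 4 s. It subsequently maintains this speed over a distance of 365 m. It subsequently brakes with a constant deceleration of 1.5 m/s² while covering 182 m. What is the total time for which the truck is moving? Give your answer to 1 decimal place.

27.2 s

Phase 1 (decelerating): v₀ = 27.5 m/s, a = -2.5 m/s².
v² = v₀² + 2aΔx = 27.5² + 2·-2.5·75 = 381 → v = 19.5 m/s
t = (v − v₀)/a = (19.5 − 27.5)/-2.5 = 3.19 s

Phase 2 (accelerating): v₀ = 19.5 m/s, a = 2.5 m/s².
v = v₀ + at = 19.5 + (2.5)(4) = 29.5 m/s
Δx = v₀t + ½at² = 19.5·4 + 0.5·2.5·4² = 98.1 m

Phase 3 (constant speed): v₀ = 29.5 m/s, a = 0 m/s².
Constant speed: t = d/v = 365/29.5 = 12.4 s

Phase 4 (decelerating): v₀ = 29.5 m/s, a = -1.5 m/s².
v² = v₀² + 2aΔx = 29.5² + 2·-1.5·182 = 326 → v = 18.0 m/s
t = (v − v₀)/a = (18.0 − 29.5)/-1.5 = 7.65 s
Total time = 3.19 + 4.00 + 12.4 + 7.65 = 27.2 s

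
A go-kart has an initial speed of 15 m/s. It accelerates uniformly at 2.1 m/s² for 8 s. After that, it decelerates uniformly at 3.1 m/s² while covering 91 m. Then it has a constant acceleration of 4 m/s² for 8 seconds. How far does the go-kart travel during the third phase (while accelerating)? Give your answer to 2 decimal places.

Phase 1 (accelerating): v₀ = 15.0 m/s, a = 2.1 m/s².
v = v₀ + at = 15.0 + (2.1)(8) = 31.8 m/s
Δx = v₀t + ½at² = 15.0·8 + 0.5·2.1·8² = 187 m

Phase 2 (decelerating): v₀ = 31.8 m/s, a = -3.1 m/s².
v² = v₀² + 2aΔx = 31.8² + 2·-3.1·91 = 447 → v = 21.1 m/s
t = (v − v₀)/a = (21.1 − 31.8)/-3.1 = 3.44 s

Phase 3 (accelerating): v₀ = 21.1 m/s, a = 4 m/s².
v = v₀ + at = 21.1 + (4)(8) = 53.1 m/s
Δx = v₀t + ½at² = 21.1·8 + 0.5·4·8² = 297 m
Distance in phase 3 = 297 m

297.15 m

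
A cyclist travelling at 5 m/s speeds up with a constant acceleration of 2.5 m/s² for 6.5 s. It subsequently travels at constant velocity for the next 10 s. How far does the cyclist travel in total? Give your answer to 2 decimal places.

Phase 1 (accelerating): v₀ = 5.00 m/s, a = 2.5 m/s².
v = v₀ + at = 5.00 + (2.5)(6.5) = 21.2 m/s
Δx = v₀t + ½at² = 5.00·6.5 + 0.5·2.5·6.5² = 85.3 m

Phase 2 (constant speed): v₀ = 21.2 m/s, a = 0 m/s².
v = v₀ + at = 21.2 + (0)(10) = 21.2 m/s
Δx = v₀t + ½at² = 21.2·10 + 0.5·0·10² = 212 m
Total distance = 85.3 + 212 = 298 m

297.81 m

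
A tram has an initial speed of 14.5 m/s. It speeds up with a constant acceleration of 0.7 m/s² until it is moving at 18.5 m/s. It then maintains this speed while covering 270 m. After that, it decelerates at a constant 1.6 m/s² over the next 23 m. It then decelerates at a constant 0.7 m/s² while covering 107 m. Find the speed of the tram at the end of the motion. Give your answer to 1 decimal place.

10.9 m/s

Phase 1 (accelerating): v₀ = 14.5 m/s, a = 0.7 m/s².
v = v₀ + at → t = (18.5 − 14.5) / 0.7 = 5.71 s
v² = v₀² + 2aΔx → Δx = (18.5² − 14.5²)/(2·0.7) = 94.3 m

Phase 2 (constant speed): v₀ = 18.5 m/s, a = 0 m/s².
Constant speed: t = d/v = 270/18.5 = 14.6 s

Phase 3 (decelerating): v₀ = 18.5 m/s, a = -1.6 m/s².
v² = v₀² + 2aΔx = 18.5² + 2·-1.6·23 = 269 → v = 16.4 m/s
t = (v − v₀)/a = (16.4 − 18.5)/-1.6 = 1.32 s

Phase 4 (decelerating): v₀ = 16.4 m/s, a = -0.7 m/s².
v² = v₀² + 2aΔx = 16.4² + 2·-0.7·107 = 119 → v = 10.9 m/s
t = (v − v₀)/a = (10.9 − 16.4)/-0.7 = 7.84 s
Final speed = 10.9 m/s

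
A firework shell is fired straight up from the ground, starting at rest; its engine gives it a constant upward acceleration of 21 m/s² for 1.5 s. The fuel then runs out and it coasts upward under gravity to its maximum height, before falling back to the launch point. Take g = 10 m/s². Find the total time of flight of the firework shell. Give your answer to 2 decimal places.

8.48 s

Phase 1 (powered ascent): v₀ = 0 m/s, a = 21 m/s².
v = v₀ + at = 0 + (21)(1.5) = 31.5 m/s
Δx = v₀t + ½at² = 0·1.5 + 0.5·21·1.5² = 23.6 m

Phase 2 (coasting upward): v₀ = 31.5 m/s, a = -10 m/s².
v = v₀ + at → t = (0 − 31.5) / -10 = 3.15 s
v² = v₀² + 2aΔx → Δx = (0² − 31.5²)/(2·-10) = 49.6 m

Phase 3 (free fall): v₀ = 0 m/s, a = -10 m/s².
Falls 73.2 m from rest: t = √(2·73.2/10) = 3.83 s; v = g·t = 38.3 m/s.
Total time = 1.50 + 3.15 + 3.83 = 8.48 s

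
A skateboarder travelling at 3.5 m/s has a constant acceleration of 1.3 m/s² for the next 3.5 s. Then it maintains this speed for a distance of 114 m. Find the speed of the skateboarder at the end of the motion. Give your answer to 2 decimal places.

Phase 1 (accelerating): v₀ = 3.50 m/s, a = 1.3 m/s².
v = v₀ + at = 3.50 + (1.3)(3.5) = 8.05 m/s
Δx = v₀t + ½at² = 3.50·3.5 + 0.5·1.3·3.5² = 20.2 m

Phase 2 (constant speed): v₀ = 8.05 m/s, a = 0 m/s².
Constant speed: t = d/v = 114/8.05 = 14.2 s
Final speed = 8.05 m/s

8.05 m/s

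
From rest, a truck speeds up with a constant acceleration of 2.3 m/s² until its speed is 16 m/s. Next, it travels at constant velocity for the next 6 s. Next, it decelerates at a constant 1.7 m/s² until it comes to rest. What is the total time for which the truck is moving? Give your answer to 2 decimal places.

Phase 1 (accelerating): v₀ = 0 m/s, a = 2.3 m/s².
v = v₀ + at → t = (16 − 0) / 2.3 = 6.96 s
v² = v₀² + 2aΔx → Δx = (16² − 0²)/(2·2.3) = 55.7 m

Phase 2 (constant speed): v₀ = 16.0 m/s, a = 0 m/s².
v = v₀ + at = 16.0 + (0)(6) = 16.0 m/s
Δx = v₀t + ½at² = 16.0·6 + 0.5·0·6² = 96.0 m

Phase 3 (decelerating): v₀ = 16.0 m/s, a = -1.7 m/s².
v = v₀ + at → t = (0 − 16.0) / -1.7 = 9.41 s
v² = v₀² + 2aΔx → Δx = (0² − 16.0²)/(2·-1.7) = 75.3 m
Total time = 6.96 + 6.00 + 9.41 = 22.4 s

22.37 s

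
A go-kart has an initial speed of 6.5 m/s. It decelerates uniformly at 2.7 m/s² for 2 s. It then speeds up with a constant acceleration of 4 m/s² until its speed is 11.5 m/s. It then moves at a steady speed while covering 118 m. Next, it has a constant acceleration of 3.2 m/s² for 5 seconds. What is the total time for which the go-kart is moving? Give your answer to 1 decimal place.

19.9 s

Phase 1 (decelerating): v₀ = 6.50 m/s, a = -2.7 m/s².
v = v₀ + at = 6.50 + (-2.7)(2) = 1.10 m/s
Δx = v₀t + ½at² = 6.50·2 + 0.5·-2.7·2² = 7.60 m

Phase 2 (accelerating): v₀ = 1.10 m/s, a = 4 m/s².
v = v₀ + at → t = (11.5 − 1.10) / 4 = 2.60 s
v² = v₀² + 2aΔx → Δx = (11.5² − 1.10²)/(2·4) = 16.4 m

Phase 3 (constant speed): v₀ = 11.5 m/s, a = 0 m/s².
Constant speed: t = d/v = 118/11.5 = 10.3 s

Phase 4 (accelerating): v₀ = 11.5 m/s, a = 3.2 m/s².
v = v₀ + at = 11.5 + (3.2)(5) = 27.5 m/s
Δx = v₀t + ½at² = 11.5·5 + 0.5·3.2·5² = 97.5 m
Total time = 2.00 + 2.60 + 10.3 + 5.00 = 19.9 s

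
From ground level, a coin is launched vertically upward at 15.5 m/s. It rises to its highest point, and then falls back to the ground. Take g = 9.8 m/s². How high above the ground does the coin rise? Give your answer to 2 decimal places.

Phase 1 (rising): v₀ = 15.5 m/s, a = -9.8 m/s².
v = v₀ + at → t = (0 − 15.5) / -9.8 = 1.58 s
v² = v₀² + 2aΔx → Δx = (0² − 15.5²)/(2·-9.8) = 12.3 m
Maximum height = 12.3 m

12.26 m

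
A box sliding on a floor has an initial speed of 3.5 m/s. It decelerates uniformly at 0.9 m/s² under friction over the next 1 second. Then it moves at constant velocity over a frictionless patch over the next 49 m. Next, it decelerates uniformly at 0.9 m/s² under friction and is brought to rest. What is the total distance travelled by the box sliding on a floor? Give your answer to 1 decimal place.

55.8 m

Phase 1 (decelerating): v₀ = 3.50 m/s, a = -0.9 m/s².
v = v₀ + at = 3.50 + (-0.9)(1) = 2.60 m/s
Δx = v₀t + ½at² = 3.50·1 + 0.5·-0.9·1² = 3.05 m

Phase 2 (constant speed): v₀ = 2.60 m/s, a = 0 m/s².
Constant speed: t = d/v = 49/2.60 = 18.8 s

Phase 3 (decelerating): v₀ = 2.60 m/s, a = -0.9 m/s².
v = v₀ + at → t = (0 − 2.60) / -0.9 = 2.89 s
v² = v₀² + 2aΔx → Δx = (0² − 2.60²)/(2·-0.9) = 3.76 m
Total distance = 3.05 + 49.0 + 3.76 = 55.8 m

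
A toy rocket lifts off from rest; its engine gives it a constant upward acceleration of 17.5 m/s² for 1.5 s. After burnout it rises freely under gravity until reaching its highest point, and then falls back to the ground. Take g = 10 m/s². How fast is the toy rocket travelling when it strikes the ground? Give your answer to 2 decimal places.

Phase 1 (powered ascent): v₀ = 0 m/s, a = 17.5 m/s².
v = v₀ + at = 0 + (17.5)(1.5) = 26.2 m/s
Δx = v₀t + ½at² = 0·1.5 + 0.5·17.5·1.5² = 19.7 m

Phase 2 (coasting upward): v₀ = 26.2 m/s, a = -10 m/s².
v = v₀ + at → t = (0 − 26.2) / -10 = 2.62 s
v² = v₀² + 2aΔx → Δx = (0² − 26.2²)/(2·-10) = 34.5 m

Phase 3 (free fall): v₀ = 0 m/s, a = -10 m/s².
Falls 54.1 m from rest: t = √(2·54.1/10) = 3.29 s; v = g·t = 32.9 m/s.
Impact speed = 32.9 m/s

32.91 m/s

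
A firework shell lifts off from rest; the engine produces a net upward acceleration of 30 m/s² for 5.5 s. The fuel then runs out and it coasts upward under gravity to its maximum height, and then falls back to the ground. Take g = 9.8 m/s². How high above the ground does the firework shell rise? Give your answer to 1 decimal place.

1842.8 m

Phase 1 (powered ascent): v₀ = 0 m/s, a = 30 m/s².
v = v₀ + at = 0 + (30)(5.5) = 165 m/s
Δx = v₀t + ½at² = 0·5.5 + 0.5·30·5.5² = 454 m

Phase 2 (coasting upward): v₀ = 165 m/s, a = -9.8 m/s².
v = v₀ + at → t = (0 − 165) / -9.8 = 16.8 s
v² = v₀² + 2aΔx → Δx = (0² − 165²)/(2·-9.8) = 1390 m
Maximum height = 454 + 1390 = 1840 m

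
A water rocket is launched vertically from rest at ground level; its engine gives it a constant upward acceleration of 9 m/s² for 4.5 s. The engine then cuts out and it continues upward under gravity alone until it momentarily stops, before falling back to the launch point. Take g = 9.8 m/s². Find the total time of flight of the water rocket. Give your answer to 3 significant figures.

Phase 1 (powered ascent): v₀ = 0 m/s, a = 9 m/s².
v = v₀ + at = 0 + (9)(4.5) = 40.5 m/s
Δx = v₀t + ½at² = 0·4.5 + 0.5·9·4.5² = 91.1 m

Phase 2 (coasting upward): v₀ = 40.5 m/s, a = -9.8 m/s².
v = v₀ + at → t = (0 − 40.5) / -9.8 = 4.13 s
v² = v₀² + 2aΔx → Δx = (0² − 40.5²)/(2·-9.8) = 83.7 m

Phase 3 (free fall): v₀ = 0 m/s, a = -9.8 m/s².
Falls 175 m from rest: t = √(2·175/9.8) = 5.97 s; v = g·t = 58.5 m/s.
Total time = 4.50 + 4.13 + 5.97 = 14.6 s

14.6 s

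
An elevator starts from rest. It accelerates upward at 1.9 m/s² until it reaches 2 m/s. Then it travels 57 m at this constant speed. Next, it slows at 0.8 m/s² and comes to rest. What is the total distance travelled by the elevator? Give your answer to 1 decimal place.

Phase 1 (accelerating): v₀ = 0 m/s, a = 1.9 m/s².
v = v₀ + at → t = (2 − 0) / 1.9 = 1.05 s
v² = v₀² + 2aΔx → Δx = (2² − 0²)/(2·1.9) = 1.05 m

Phase 2 (constant speed): v₀ = 2.00 m/s, a = 0 m/s².
Constant speed: t = d/v = 57/2.00 = 28.5 s

Phase 3 (decelerating): v₀ = 2.00 m/s, a = -0.8 m/s².
v = v₀ + at → t = (0 − 2.00) / -0.8 = 2.50 s
v² = v₀² + 2aΔx → Δx = (0² − 2.00²)/(2·-0.8) = 2.50 m
Total distance = 1.05 + 57.0 + 2.50 = 60.6 m

60.6 m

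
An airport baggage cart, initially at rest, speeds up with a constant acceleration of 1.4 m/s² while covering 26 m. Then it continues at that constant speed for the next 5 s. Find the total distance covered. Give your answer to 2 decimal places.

68.66 m

Phase 1 (accelerating): v₀ = 0 m/s, a = 1.4 m/s².
v² = v₀² + 2aΔx = 0² + 2·1.4·26 = 72.8 → v = 8.53 m/s
t = (v − v₀)/a = (8.53 − 0)/1.4 = 6.09 s

Phase 2 (constant speed): v₀ = 8.53 m/s, a = 0 m/s².
v = v₀ + at = 8.53 + (0)(5) = 8.53 m/s
Δx = v₀t + ½at² = 8.53·5 + 0.5·0·5² = 42.7 m
Total distance = 26.0 + 42.7 = 68.7 m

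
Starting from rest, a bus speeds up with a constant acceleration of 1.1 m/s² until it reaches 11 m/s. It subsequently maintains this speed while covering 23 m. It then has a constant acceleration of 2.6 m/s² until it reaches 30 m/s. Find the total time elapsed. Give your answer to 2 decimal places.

19.40 s

Phase 1 (accelerating): v₀ = 0 m/s, a = 1.1 m/s².
v = v₀ + at → t = (11 − 0) / 1.1 = 10.0 s
v² = v₀² + 2aΔx → Δx = (11² − 0²)/(2·1.1) = 55.0 m

Phase 2 (constant speed): v₀ = 11.0 m/s, a = 0 m/s².
Constant speed: t = d/v = 23/11.0 = 2.09 s

Phase 3 (accelerating): v₀ = 11.0 m/s, a = 2.6 m/s².
v = v₀ + at → t = (30 − 11.0) / 2.6 = 7.31 s
v² = v₀² + 2aΔx → Δx = (30² − 11.0²)/(2·2.6) = 150 m
Total time = 10.0 + 2.09 + 7.31 = 19.4 s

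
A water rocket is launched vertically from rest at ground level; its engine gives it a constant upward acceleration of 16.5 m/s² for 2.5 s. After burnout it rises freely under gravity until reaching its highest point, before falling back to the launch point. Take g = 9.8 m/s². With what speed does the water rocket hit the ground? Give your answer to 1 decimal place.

52.1 m/s

Phase 1 (powered ascent): v₀ = 0 m/s, a = 16.5 m/s².
v = v₀ + at = 0 + (16.5)(2.5) = 41.2 m/s
Δx = v₀t + ½at² = 0·2.5 + 0.5·16.5·2.5² = 51.6 m

Phase 2 (coasting upward): v₀ = 41.2 m/s, a = -9.8 m/s².
v = v₀ + at → t = (0 − 41.2) / -9.8 = 4.21 s
v² = v₀² + 2aΔx → Δx = (0² − 41.2²)/(2·-9.8) = 86.8 m

Phase 3 (free fall): v₀ = 0 m/s, a = -9.8 m/s².
Falls 138 m from rest: t = √(2·138/9.8) = 5.31 s; v = g·t = 52.1 m/s.
Impact speed = 52.1 m/s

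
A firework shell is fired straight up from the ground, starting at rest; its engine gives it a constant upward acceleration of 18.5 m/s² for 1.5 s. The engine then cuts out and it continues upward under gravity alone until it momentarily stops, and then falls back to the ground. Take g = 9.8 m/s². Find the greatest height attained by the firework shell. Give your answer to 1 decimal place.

60.1 m

Phase 1 (powered ascent): v₀ = 0 m/s, a = 18.5 m/s².
v = v₀ + at = 0 + (18.5)(1.5) = 27.8 m/s
Δx = v₀t + ½at² = 0·1.5 + 0.5·18.5·1.5² = 20.8 m

Phase 2 (coasting upward): v₀ = 27.8 m/s, a = -9.8 m/s².
v = v₀ + at → t = (0 − 27.8) / -9.8 = 2.83 s
v² = v₀² + 2aΔx → Δx = (0² − 27.8²)/(2·-9.8) = 39.3 m
Maximum height = 20.8 + 39.3 = 60.1 m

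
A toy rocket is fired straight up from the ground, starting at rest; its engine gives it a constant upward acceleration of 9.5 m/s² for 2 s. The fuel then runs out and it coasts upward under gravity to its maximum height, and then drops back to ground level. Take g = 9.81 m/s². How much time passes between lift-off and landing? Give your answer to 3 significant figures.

Phase 1 (powered ascent): v₀ = 0 m/s, a = 9.5 m/s².
v = v₀ + at = 0 + (9.5)(2) = 19.0 m/s
Δx = v₀t + ½at² = 0·2 + 0.5·9.5·2² = 19.0 m

Phase 2 (coasting upward): v₀ = 19.0 m/s, a = -9.81 m/s².
v = v₀ + at → t = (0 − 19.0) / -9.81 = 1.94 s
v² = v₀² + 2aΔx → Δx = (0² − 19.0²)/(2·-9.81) = 18.4 m

Phase 3 (free fall): v₀ = 0 m/s, a = -9.81 m/s².
Falls 37.4 m from rest: t = √(2·37.4/9.81) = 2.76 s; v = g·t = 27.1 m/s.
Total time = 2.00 + 1.94 + 2.76 = 6.70 s

6.70 s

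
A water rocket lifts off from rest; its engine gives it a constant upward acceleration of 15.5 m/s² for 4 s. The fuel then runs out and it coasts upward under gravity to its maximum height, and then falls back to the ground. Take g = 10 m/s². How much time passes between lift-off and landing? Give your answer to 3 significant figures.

18.2 s

Phase 1 (powered ascent): v₀ = 0 m/s, a = 15.5 m/s².
v = v₀ + at = 0 + (15.5)(4) = 62.0 m/s
Δx = v₀t + ½at² = 0·4 + 0.5·15.5·4² = 124 m

Phase 2 (coasting upward): v₀ = 62.0 m/s, a = -10 m/s².
v = v₀ + at → t = (0 − 62.0) / -10 = 6.20 s
v² = v₀² + 2aΔx → Δx = (0² − 62.0²)/(2·-10) = 192 m

Phase 3 (free fall): v₀ = 0 m/s, a = -10 m/s².
Falls 316 m from rest: t = √(2·316/10) = 7.95 s; v = g·t = 79.5 m/s.
Total time = 4.00 + 6.20 + 7.95 = 18.2 s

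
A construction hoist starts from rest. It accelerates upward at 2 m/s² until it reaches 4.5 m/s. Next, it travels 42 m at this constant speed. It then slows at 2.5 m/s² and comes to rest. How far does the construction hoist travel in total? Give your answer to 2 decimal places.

51.11 m

Phase 1 (accelerating): v₀ = 0 m/s, a = 2 m/s².
v = v₀ + at → t = (4.5 − 0) / 2 = 2.25 s
v² = v₀² + 2aΔx → Δx = (4.5² − 0²)/(2·2) = 5.06 m

Phase 2 (constant speed): v₀ = 4.50 m/s, a = 0 m/s².
Constant speed: t = d/v = 42/4.50 = 9.33 s

Phase 3 (decelerating): v₀ = 4.50 m/s, a = -2.5 m/s².
v = v₀ + at → t = (0 − 4.50) / -2.5 = 1.80 s
v² = v₀² + 2aΔx → Δx = (0² − 4.50²)/(2·-2.5) = 4.05 m
Total distance = 5.06 + 42.0 + 4.05 = 51.1 m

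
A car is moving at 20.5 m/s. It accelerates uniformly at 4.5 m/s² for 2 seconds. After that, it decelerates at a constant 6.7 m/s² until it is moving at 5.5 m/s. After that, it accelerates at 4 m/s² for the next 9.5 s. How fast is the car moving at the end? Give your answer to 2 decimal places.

Phase 1 (accelerating): v₀ = 20.5 m/s, a = 4.5 m/s².
v = v₀ + at = 20.5 + (4.5)(2) = 29.5 m/s
Δx = v₀t + ½at² = 20.5·2 + 0.5·4.5·2² = 50.0 m

Phase 2 (decelerating): v₀ = 29.5 m/s, a = -6.7 m/s².
v = v₀ + at → t = (5.5 − 29.5) / -6.7 = 3.58 s
v² = v₀² + 2aΔx → Δx = (5.5² − 29.5²)/(2·-6.7) = 62.7 m

Phase 3 (accelerating): v₀ = 5.50 m/s, a = 4 m/s².
v = v₀ + at = 5.50 + (4)(9.5) = 43.5 m/s
Δx = v₀t + ½at² = 5.50·9.5 + 0.5·4·9.5² = 233 m
Final speed = 43.5 m/s

43.50 m/s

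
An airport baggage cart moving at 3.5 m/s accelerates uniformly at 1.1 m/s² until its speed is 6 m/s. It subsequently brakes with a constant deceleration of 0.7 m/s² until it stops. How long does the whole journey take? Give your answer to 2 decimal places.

Phase 1 (accelerating): v₀ = 3.50 m/s, a = 1.1 m/s².
v = v₀ + at → t = (6 − 3.50) / 1.1 = 2.27 s
v² = v₀² + 2aΔx → Δx = (6² − 3.50²)/(2·1.1) = 10.8 m

Phase 2 (decelerating): v₀ = 6.00 m/s, a = -0.7 m/s².
v = v₀ + at → t = (0 − 6.00) / -0.7 = 8.57 s
v² = v₀² + 2aΔx → Δx = (0² − 6.00²)/(2·-0.7) = 25.7 m
Total time = 2.27 + 8.57 = 10.8 s

10.84 s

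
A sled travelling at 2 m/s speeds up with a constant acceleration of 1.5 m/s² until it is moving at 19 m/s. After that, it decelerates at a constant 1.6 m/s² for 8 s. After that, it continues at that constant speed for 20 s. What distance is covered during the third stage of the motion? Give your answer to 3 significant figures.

Phase 1 (accelerating): v₀ = 2.00 m/s, a = 1.5 m/s².
v = v₀ + at → t = (19 − 2.00) / 1.5 = 11.3 s
v² = v₀² + 2aΔx → Δx = (19² − 2.00²)/(2·1.5) = 119 m

Phase 2 (decelerating): v₀ = 19.0 m/s, a = -1.6 m/s².
v = v₀ + at = 19.0 + (-1.6)(8) = 6.20 m/s
Δx = v₀t + ½at² = 19.0·8 + 0.5·-1.6·8² = 101 m

Phase 3 (constant speed): v₀ = 6.20 m/s, a = 0 m/s².
v = v₀ + at = 6.20 + (0)(20) = 6.20 m/s
Δx = v₀t + ½at² = 6.20·20 + 0.5·0·20² = 124 m
Distance in phase 3 = 124 m

124 m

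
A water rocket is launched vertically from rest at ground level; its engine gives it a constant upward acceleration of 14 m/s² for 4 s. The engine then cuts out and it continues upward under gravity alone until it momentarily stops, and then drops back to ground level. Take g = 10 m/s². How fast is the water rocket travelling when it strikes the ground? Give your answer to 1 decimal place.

73.3 m/s

Phase 1 (powered ascent): v₀ = 0 m/s, a = 14 m/s².
v = v₀ + at = 0 + (14)(4) = 56.0 m/s
Δx = v₀t + ½at² = 0·4 + 0.5·14·4² = 112 m

Phase 2 (coasting upward): v₀ = 56.0 m/s, a = -10 m/s².
v = v₀ + at → t = (0 − 56.0) / -10 = 5.60 s
v² = v₀² + 2aΔx → Δx = (0² − 56.0²)/(2·-10) = 157 m

Phase 3 (free fall): v₀ = 0 m/s, a = -10 m/s².
Falls 269 m from rest: t = √(2·269/10) = 7.33 s; v = g·t = 73.3 m/s.
Impact speed = 73.3 m/s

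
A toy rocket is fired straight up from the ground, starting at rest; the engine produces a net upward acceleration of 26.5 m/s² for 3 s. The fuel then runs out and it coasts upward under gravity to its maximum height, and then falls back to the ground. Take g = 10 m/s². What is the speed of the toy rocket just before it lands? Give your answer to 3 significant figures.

93.3 m/s

Phase 1 (powered ascent): v₀ = 0 m/s, a = 26.5 m/s².
v = v₀ + at = 0 + (26.5)(3) = 79.5 m/s
Δx = v₀t + ½at² = 0·3 + 0.5·26.5·3² = 119 m

Phase 2 (coasting upward): v₀ = 79.5 m/s, a = -10 m/s².
v = v₀ + at → t = (0 − 79.5) / -10 = 7.95 s
v² = v₀² + 2aΔx → Δx = (0² − 79.5²)/(2·-10) = 316 m

Phase 3 (free fall): v₀ = 0 m/s, a = -10 m/s².
Falls 435 m from rest: t = √(2·435/10) = 9.33 s; v = g·t = 93.3 m/s.
Impact speed = 93.3 m/s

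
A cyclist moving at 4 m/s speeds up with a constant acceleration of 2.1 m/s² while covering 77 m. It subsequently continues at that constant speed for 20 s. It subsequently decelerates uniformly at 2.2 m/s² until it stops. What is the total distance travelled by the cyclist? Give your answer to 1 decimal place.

Phase 1 (accelerating): v₀ = 4.00 m/s, a = 2.1 m/s².
v² = v₀² + 2aΔx = 4.00² + 2·2.1·77 = 339 → v = 18.4 m/s
t = (v − v₀)/a = (18.4 − 4.00)/2.1 = 6.87 s

Phase 2 (constant speed): v₀ = 18.4 m/s, a = 0 m/s².
v = v₀ + at = 18.4 + (0)(20) = 18.4 m/s
Δx = v₀t + ½at² = 18.4·20 + 0.5·0·20² = 368 m

Phase 3 (decelerating): v₀ = 18.4 m/s, a = -2.2 m/s².
v = v₀ + at → t = (0 − 18.4) / -2.2 = 8.37 s
v² = v₀² + 2aΔx → Δx = (0² − 18.4²)/(2·-2.2) = 77.1 m
Total distance = 77.0 + 368 + 77.1 = 523 m

522.6 m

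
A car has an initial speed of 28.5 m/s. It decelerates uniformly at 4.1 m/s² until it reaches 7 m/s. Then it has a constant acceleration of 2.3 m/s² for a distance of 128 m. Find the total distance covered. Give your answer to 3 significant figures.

Phase 1 (decelerating): v₀ = 28.5 m/s, a = -4.1 m/s².
v = v₀ + at → t = (7 − 28.5) / -4.1 = 5.24 s
v² = v₀² + 2aΔx → Δx = (7² − 28.5²)/(2·-4.1) = 93.1 m

Phase 2 (accelerating): v₀ = 7.00 m/s, a = 2.3 m/s².
v² = v₀² + 2aΔx = 7.00² + 2·2.3·128 = 638 → v = 25.3 m/s
t = (v − v₀)/a = (25.3 − 7.00)/2.3 = 7.94 s
Total distance = 93.1 + 128 = 221 m

221 m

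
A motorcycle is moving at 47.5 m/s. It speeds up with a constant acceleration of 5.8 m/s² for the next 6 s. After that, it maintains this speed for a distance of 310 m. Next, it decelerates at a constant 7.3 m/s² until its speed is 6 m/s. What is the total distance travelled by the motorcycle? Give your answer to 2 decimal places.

1160.86 m

Phase 1 (accelerating): v₀ = 47.5 m/s, a = 5.8 m/s².
v = v₀ + at = 47.5 + (5.8)(6) = 82.3 m/s
Δx = v₀t + ½at² = 47.5·6 + 0.5·5.8·6² = 389 m

Phase 2 (constant speed): v₀ = 82.3 m/s, a = 0 m/s².
Constant speed: t = d/v = 310/82.3 = 3.77 s

Phase 3 (decelerating): v₀ = 82.3 m/s, a = -7.3 m/s².
v = v₀ + at → t = (6 − 82.3) / -7.3 = 10.5 s
v² = v₀² + 2aΔx → Δx = (6² − 82.3²)/(2·-7.3) = 461 m
Total distance = 389 + 310 + 461 = 1160 m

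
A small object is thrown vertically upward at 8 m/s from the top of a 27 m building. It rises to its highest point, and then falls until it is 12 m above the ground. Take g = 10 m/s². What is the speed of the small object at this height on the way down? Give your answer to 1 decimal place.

Phase 1 (rising): v₀ = 8.00 m/s, a = -10 m/s².
v = v₀ + at → t = (0 − 8.00) / -10 = 0.800 s
v² = v₀² + 2aΔx → Δx = (0² − 8.00²)/(2·-10) = 3.20 m

Phase 2 (falling): v₀ = 0 m/s, a = -10 m/s².
Falls 18.2 m from rest: t = √(2·18.2/10) = 1.91 s; v = g·t = 19.1 m/s.
Final speed = 19.1 m/s

19.1 m/s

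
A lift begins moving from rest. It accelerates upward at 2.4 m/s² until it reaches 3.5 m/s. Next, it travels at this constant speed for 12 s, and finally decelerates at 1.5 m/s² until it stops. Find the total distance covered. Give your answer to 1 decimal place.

Phase 1 (accelerating): v₀ = 0 m/s, a = 2.4 m/s².
v = v₀ + at → t = (3.5 − 0) / 2.4 = 1.46 s
v² = v₀² + 2aΔx → Δx = (3.5² − 0²)/(2·2.4) = 2.55 m

Phase 2 (constant speed): v₀ = 3.50 m/s, a = 0 m/s².
v = v₀ + at = 3.50 + (0)(12) = 3.50 m/s
Δx = v₀t + ½at² = 3.50·12 + 0.5·0·12² = 42.0 m

Phase 3 (decelerating): v₀ = 3.50 m/s, a = -1.5 m/s².
v = v₀ + at → t = (0 − 3.50) / -1.5 = 2.33 s
v² = v₀² + 2aΔx → Δx = (0² − 3.50²)/(2·-1.5) = 4.08 m
Total distance = 2.55 + 42.0 + 4.08 = 48.6 m

48.6 m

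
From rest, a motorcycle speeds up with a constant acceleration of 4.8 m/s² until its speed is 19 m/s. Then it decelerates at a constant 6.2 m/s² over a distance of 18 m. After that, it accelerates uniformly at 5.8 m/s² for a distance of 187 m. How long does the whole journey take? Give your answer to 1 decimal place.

Phase 1 (accelerating): v₀ = 0 m/s, a = 4.8 m/s².
v = v₀ + at → t = (19 − 0) / 4.8 = 3.96 s
v² = v₀² + 2aΔx → Δx = (19² − 0²)/(2·4.8) = 37.6 m

Phase 2 (decelerating): v₀ = 19.0 m/s, a = -6.2 m/s².
v² = v₀² + 2aΔx = 19.0² + 2·-6.2·18 = 138 → v = 11.7 m/s
t = (v − v₀)/a = (11.7 − 19.0)/-6.2 = 1.17 s

Phase 3 (accelerating): v₀ = 11.7 m/s, a = 5.8 m/s².
v² = v₀² + 2aΔx = 11.7² + 2·5.8·187 = 2310 → v = 48.0 m/s
t = (v − v₀)/a = (48.0 − 11.7)/5.8 = 6.26 s
Total time = 3.96 + 1.17 + 6.26 = 11.4 s

11.4 s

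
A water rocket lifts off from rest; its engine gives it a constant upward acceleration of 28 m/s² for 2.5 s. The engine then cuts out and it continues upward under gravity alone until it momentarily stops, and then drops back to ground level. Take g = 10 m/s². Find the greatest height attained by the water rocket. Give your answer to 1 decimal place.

Phase 1 (powered ascent): v₀ = 0 m/s, a = 28 m/s².
v = v₀ + at = 0 + (28)(2.5) = 70.0 m/s
Δx = v₀t + ½at² = 0·2.5 + 0.5·28·2.5² = 87.5 m

Phase 2 (coasting upward): v₀ = 70.0 m/s, a = -10 m/s².
v = v₀ + at → t = (0 − 70.0) / -10 = 7.00 s
v² = v₀² + 2aΔx → Δx = (0² − 70.0²)/(2·-10) = 245 m
Maximum height = 87.5 + 245 = 332 m

332.5 m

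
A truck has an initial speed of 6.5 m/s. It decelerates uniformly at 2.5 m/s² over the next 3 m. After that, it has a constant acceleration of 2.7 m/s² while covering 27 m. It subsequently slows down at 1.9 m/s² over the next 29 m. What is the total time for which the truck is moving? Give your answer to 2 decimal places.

6.20 s

Phase 1 (decelerating): v₀ = 6.50 m/s, a = -2.5 m/s².
v² = v₀² + 2aΔx = 6.50² + 2·-2.5·3 = 27.2 → v = 5.22 m/s
t = (v − v₀)/a = (5.22 − 6.50)/-2.5 = 0.512 s

Phase 2 (accelerating): v₀ = 5.22 m/s, a = 2.7 m/s².
v² = v₀² + 2aΔx = 5.22² + 2·2.7·27 = 173 → v = 13.2 m/s
t = (v − v₀)/a = (13.2 − 5.22)/2.7 = 2.94 s

Phase 3 (decelerating): v₀ = 13.2 m/s, a = -1.9 m/s².
v² = v₀² + 2aΔx = 13.2² + 2·-1.9·29 = 62.9 → v = 7.93 m/s
t = (v − v₀)/a = (7.93 − 13.2)/-1.9 = 2.75 s
Total time = 0.512 + 2.94 + 2.75 = 6.20 s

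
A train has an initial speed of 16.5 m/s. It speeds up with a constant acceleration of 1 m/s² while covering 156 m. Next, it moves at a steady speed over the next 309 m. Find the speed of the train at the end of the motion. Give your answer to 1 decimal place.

Phase 1 (accelerating): v₀ = 16.5 m/s, a = 1 m/s².
v² = v₀² + 2aΔx = 16.5² + 2·1·156 = 584 → v = 24.2 m/s
t = (v − v₀)/a = (24.2 − 16.5)/1 = 7.67 s

Phase 2 (constant speed): v₀ = 24.2 m/s, a = 0 m/s².
Constant speed: t = d/v = 309/24.2 = 12.8 s
Final speed = 24.2 m/s

24.2 m/s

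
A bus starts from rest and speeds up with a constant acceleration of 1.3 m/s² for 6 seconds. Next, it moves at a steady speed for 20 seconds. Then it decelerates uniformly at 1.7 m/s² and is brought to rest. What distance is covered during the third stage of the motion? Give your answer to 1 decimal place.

Phase 1 (accelerating): v₀ = 0 m/s, a = 1.3 m/s².
v = v₀ + at = 0 + (1.3)(6) = 7.80 m/s
Δx = v₀t + ½at² = 0·6 + 0.5·1.3·6² = 23.4 m

Phase 2 (constant speed): v₀ = 7.80 m/s, a = 0 m/s².
v = v₀ + at = 7.80 + (0)(20) = 7.80 m/s
Δx = v₀t + ½at² = 7.80·20 + 0.5·0·20² = 156 m

Phase 3 (decelerating): v₀ = 7.80 m/s, a = -1.7 m/s².
v = v₀ + at → t = (0 − 7.80) / -1.7 = 4.59 s
v² = v₀² + 2aΔx → Δx = (0² − 7.80²)/(2·-1.7) = 17.9 m
Distance in phase 3 = 17.9 m

17.9 m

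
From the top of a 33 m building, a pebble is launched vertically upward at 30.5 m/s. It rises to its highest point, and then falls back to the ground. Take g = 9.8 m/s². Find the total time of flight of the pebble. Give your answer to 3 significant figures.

7.16 s

Phase 1 (rising): v₀ = 30.5 m/s, a = -9.8 m/s².
v = v₀ + at → t = (0 − 30.5) / -9.8 = 3.11 s
v² = v₀² + 2aΔx → Δx = (0² − 30.5²)/(2·-9.8) = 47.5 m

Phase 2 (falling): v₀ = 0 m/s, a = -9.8 m/s².
Falls 80.5 m from rest: t = √(2·80.5/9.8) = 4.05 s; v = g·t = 39.7 m/s.
Total time = 3.11 + 4.05 = 7.16 s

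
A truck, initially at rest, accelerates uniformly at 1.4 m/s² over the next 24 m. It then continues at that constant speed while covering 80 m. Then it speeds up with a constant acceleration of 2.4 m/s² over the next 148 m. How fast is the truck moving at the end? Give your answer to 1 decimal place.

27.9 m/s

Phase 1 (accelerating): v₀ = 0 m/s, a = 1.4 m/s².
v² = v₀² + 2aΔx = 0² + 2·1.4·24 = 67.2 → v = 8.20 m/s
t = (v − v₀)/a = (8.20 − 0)/1.4 = 5.86 s

Phase 2 (constant speed): v₀ = 8.20 m/s, a = 0 m/s².
Constant speed: t = d/v = 80/8.20 = 9.76 s

Phase 3 (accelerating): v₀ = 8.20 m/s, a = 2.4 m/s².
v² = v₀² + 2aΔx = 8.20² + 2·2.4·148 = 778 → v = 27.9 m/s
t = (v − v₀)/a = (27.9 − 8.20)/2.4 = 8.20 s
Final speed = 27.9 m/s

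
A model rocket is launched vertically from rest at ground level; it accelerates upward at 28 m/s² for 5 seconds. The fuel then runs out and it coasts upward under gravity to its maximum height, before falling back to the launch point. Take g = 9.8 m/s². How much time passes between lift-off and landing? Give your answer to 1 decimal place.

Phase 1 (powered ascent): v₀ = 0 m/s, a = 28 m/s².
v = v₀ + at = 0 + (28)(5) = 140 m/s
Δx = v₀t + ½at² = 0·5 + 0.5·28·5² = 350 m

Phase 2 (coasting upward): v₀ = 140 m/s, a = -9.8 m/s².
v = v₀ + at → t = (0 − 140) / -9.8 = 14.3 s
v² = v₀² + 2aΔx → Δx = (0² − 140²)/(2·-9.8) = 1000 m

Phase 3 (free fall): v₀ = 0 m/s, a = -9.8 m/s².
Falls 1350 m from rest: t = √(2·1350/9.8) = 16.6 s; v = g·t = 163 m/s.
Total time = 5.00 + 14.3 + 16.6 = 35.9 s

35.9 s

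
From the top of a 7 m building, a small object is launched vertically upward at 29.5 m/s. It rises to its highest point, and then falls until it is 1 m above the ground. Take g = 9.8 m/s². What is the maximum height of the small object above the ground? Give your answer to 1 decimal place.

51.4 m

Phase 1 (rising): v₀ = 29.5 m/s, a = -9.8 m/s².
v = v₀ + at → t = (0 − 29.5) / -9.8 = 3.01 s
v² = v₀² + 2aΔx → Δx = (0² − 29.5²)/(2·-9.8) = 44.4 m
Maximum height = 7 + 44.4 = 51.4 m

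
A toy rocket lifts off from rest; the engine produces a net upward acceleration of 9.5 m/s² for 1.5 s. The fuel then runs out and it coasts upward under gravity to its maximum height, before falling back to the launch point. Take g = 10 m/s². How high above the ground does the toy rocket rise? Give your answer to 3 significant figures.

20.8 m

Phase 1 (powered ascent): v₀ = 0 m/s, a = 9.5 m/s².
v = v₀ + at = 0 + (9.5)(1.5) = 14.2 m/s
Δx = v₀t + ½at² = 0·1.5 + 0.5·9.5·1.5² = 10.7 m

Phase 2 (coasting upward): v₀ = 14.2 m/s, a = -10 m/s².
v = v₀ + at → t = (0 − 14.2) / -10 = 1.43 s
v² = v₀² + 2aΔx → Δx = (0² − 14.2²)/(2·-10) = 10.2 m
Maximum height = 10.7 + 10.2 = 20.8 m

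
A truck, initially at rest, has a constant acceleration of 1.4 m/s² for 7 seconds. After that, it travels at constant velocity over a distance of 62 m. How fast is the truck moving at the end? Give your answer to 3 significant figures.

9.80 m/s

Phase 1 (accelerating): v₀ = 0 m/s, a = 1.4 m/s².
v = v₀ + at = 0 + (1.4)(7) = 9.80 m/s
Δx = v₀t + ½at² = 0·7 + 0.5·1.4·7² = 34.3 m

Phase 2 (constant speed): v₀ = 9.80 m/s, a = 0 m/s².
Constant speed: t = d/v = 62/9.80 = 6.33 s
Final speed = 9.80 m/s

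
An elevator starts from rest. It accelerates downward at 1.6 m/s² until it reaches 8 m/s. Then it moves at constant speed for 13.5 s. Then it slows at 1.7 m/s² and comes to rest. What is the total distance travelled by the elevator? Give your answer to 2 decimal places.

Phase 1 (accelerating): v₀ = 0 m/s, a = 1.6 m/s².
v = v₀ + at → t = (8 − 0) / 1.6 = 5.00 s
v² = v₀² + 2aΔx → Δx = (8² − 0²)/(2·1.6) = 20.0 m

Phase 2 (constant speed): v₀ = 8.00 m/s, a = 0 m/s².
v = v₀ + at = 8.00 + (0)(13.5) = 8.00 m/s
Δx = v₀t + ½at² = 8.00·13.5 + 0.5·0·13.5² = 108 m

Phase 3 (decelerating): v₀ = 8.00 m/s, a = -1.7 m/s².
v = v₀ + at → t = (0 − 8.00) / -1.7 = 4.71 s
v² = v₀² + 2aΔx → Δx = (0² − 8.00²)/(2·-1.7) = 18.8 m
Total distance = 20.0 + 108 + 18.8 = 147 m

146.82 m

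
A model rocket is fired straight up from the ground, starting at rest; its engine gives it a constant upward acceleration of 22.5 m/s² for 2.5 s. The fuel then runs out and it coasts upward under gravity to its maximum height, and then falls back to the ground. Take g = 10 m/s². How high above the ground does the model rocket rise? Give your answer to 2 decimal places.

Phase 1 (powered ascent): v₀ = 0 m/s, a = 22.5 m/s².
v = v₀ + at = 0 + (22.5)(2.5) = 56.2 m/s
Δx = v₀t + ½at² = 0·2.5 + 0.5·22.5·2.5² = 70.3 m

Phase 2 (coasting upward): v₀ = 56.2 m/s, a = -10 m/s².
v = v₀ + at → t = (0 − 56.2) / -10 = 5.62 s
v² = v₀² + 2aΔx → Δx = (0² − 56.2²)/(2·-10) = 158 m
Maximum height = 70.3 + 158 = 229 m

228.52 m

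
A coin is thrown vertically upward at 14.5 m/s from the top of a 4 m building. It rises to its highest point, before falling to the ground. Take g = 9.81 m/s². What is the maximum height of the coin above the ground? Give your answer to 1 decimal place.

Phase 1 (rising): v₀ = 14.5 m/s, a = -9.81 m/s².
v = v₀ + at → t = (0 − 14.5) / -9.81 = 1.48 s
v² = v₀² + 2aΔx → Δx = (0² − 14.5²)/(2·-9.81) = 10.7 m
Maximum height = 4 + 10.7 = 14.7 m

14.7 m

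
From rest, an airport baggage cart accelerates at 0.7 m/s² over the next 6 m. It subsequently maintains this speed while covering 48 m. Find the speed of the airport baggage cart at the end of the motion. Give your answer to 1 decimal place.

Phase 1 (accelerating): v₀ = 0 m/s, a = 0.7 m/s².
v² = v₀² + 2aΔx = 0² + 2·0.7·6 = 8.40 → v = 2.90 m/s
t = (v − v₀)/a = (2.90 − 0)/0.7 = 4.14 s

Phase 2 (constant speed): v₀ = 2.90 m/s, a = 0 m/s².
Constant speed: t = d/v = 48/2.90 = 16.6 s
Final speed = 2.90 m/s

2.9 m/s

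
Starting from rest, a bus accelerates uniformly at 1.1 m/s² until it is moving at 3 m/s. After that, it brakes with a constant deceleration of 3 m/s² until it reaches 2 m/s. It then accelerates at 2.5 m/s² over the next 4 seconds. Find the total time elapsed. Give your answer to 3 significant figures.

7.06 s

Phase 1 (accelerating): v₀ = 0 m/s, a = 1.1 m/s².
v = v₀ + at → t = (3 − 0) / 1.1 = 2.73 s
v² = v₀² + 2aΔx → Δx = (3² − 0²)/(2·1.1) = 4.09 m

Phase 2 (decelerating): v₀ = 3.00 m/s, a = -3 m/s².
v = v₀ + at → t = (2 − 3.00) / -3 = 0.333 s
v² = v₀² + 2aΔx → Δx = (2² − 3.00²)/(2·-3) = 0.833 m

Phase 3 (accelerating): v₀ = 2.00 m/s, a = 2.5 m/s².
v = v₀ + at = 2.00 + (2.5)(4) = 12.0 m/s
Δx = v₀t + ½at² = 2.00·4 + 0.5·2.5·4² = 28.0 m
Total time = 2.73 + 0.333 + 4.00 = 7.06 s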